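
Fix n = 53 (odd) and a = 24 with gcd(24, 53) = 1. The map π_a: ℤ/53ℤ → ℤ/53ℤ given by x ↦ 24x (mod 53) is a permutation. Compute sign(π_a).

+1

Start at x=10: 10 → 28 → 36 → 16 → 13 → 47 → 15 → … (one orbit).
The orbit structure of x ↦ 24x mod 53: 5 orbits of sizes [13, 13, 13, 13, 1].
n − c = 53 − 5 = 48; sign = (−1)^48 = +1.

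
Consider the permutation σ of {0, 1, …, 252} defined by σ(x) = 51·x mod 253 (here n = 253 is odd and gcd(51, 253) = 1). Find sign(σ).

+1

Trace 134: π^k(134) = [134, 3, 153, 213, 237, 196, 129] for k=0..6.
Decompose π into cycles: lengths [110, 110, 22, 10, 1] (5 cycles, including the fixed point 0).
With 5 cycles on 253 points, sign = (−1)^{253−5} = +1.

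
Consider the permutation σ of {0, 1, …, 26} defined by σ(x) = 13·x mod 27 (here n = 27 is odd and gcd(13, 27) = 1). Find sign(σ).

+1

Orbit of 19 under x↦13x: [19, 4, 25, 1, 13, 7, 10]… (length divides ord_27(13)).
7 cycles of lengths [9, 9, 3, 3, 1, 1, 1].
27 − 7 = 20 transpositions; sign(π) = (−1)^20 = +1.
The Jacobi symbol (13|27) = +1 (Zolotarev) agrees.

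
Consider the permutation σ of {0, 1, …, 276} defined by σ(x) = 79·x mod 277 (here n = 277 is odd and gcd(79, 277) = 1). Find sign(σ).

+1

Orbit of 165 under x↦79x: [165, 16, 156, 136, 218, 48, 191]… (length divides ord_277(79)).
π_79 has 5 disjoint cycles with lengths [69, 69, 69, 69, 1] on {0,…,276}.
sign(π) = (−1)^{n − #cycles} = (−1)^{277−5} = (−1)^272 = +1.
Zolotarev: (79|277) = +1, matching the cycle-count sign.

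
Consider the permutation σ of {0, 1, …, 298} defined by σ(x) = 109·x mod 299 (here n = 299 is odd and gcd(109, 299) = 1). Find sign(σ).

Orbit of 220 under x↦109x: [220, 60, 261, 44, 12, 112, 248]… (length divides ord_299(109)).
Cycle type of π: 44×6 + 22 + 4×3 + 1; total 11 cycles.
sign(π) = (−1)^{n − #cycles} = (−1)^{299−11} = (−1)^288 = +1.
The Jacobi symbol (109|299) = +1 (Zolotarev) agrees.

+1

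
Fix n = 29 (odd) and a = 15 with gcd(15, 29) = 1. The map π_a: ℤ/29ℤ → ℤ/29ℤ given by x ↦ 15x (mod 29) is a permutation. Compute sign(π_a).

Orbit of 14 under x↦15x: [14, 7, 18, 9, 19, 24, 12]… (length divides ord_29(15)).
2 cycles of lengths [28, 1].
Σ(ℓ_i−1) = 29−2 = 27; sign = (−1)^27 = -1.

-1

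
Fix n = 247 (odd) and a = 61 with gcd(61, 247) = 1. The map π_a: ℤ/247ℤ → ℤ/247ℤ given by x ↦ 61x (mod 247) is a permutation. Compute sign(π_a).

+1

Orbit of 61 under x↦61x: [61, 16, 235, 9, 55, 144, 139]… (length divides ord_247(61)).
π_61 has 31 disjoint cycles with lengths [9, 9, 9, 9, 9, 9, 9, 9, 9, 9, 9, 9, 9, 9, 9, 9, 9, 9, 9, 9, 9, 9, 9, 9, 9, 9, 3, 3, 3, 3, 1] on {0,…,246}.
31 cycles on 247: each ℓ→(−1)^(ℓ−1), product (−1)^216 = +1.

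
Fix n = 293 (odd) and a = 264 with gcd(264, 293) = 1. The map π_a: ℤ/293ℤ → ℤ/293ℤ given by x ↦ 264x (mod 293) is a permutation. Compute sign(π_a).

-1

Start at x=292: 292 → 29 → 38 → 70 → 21 → 270 → 81 → … (one orbit).
Cycle type of π: 292 + 1; total 2 cycles.
With 2 cycles on 293 points, sign = (−1)^{293−2} = -1.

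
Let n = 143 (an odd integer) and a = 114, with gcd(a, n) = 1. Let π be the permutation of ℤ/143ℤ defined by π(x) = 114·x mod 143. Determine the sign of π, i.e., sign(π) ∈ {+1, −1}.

Trace 27: π^k(27) = [27, 75, 113, 12, 81, 82, 53] for k=0..6.
9 cycles of lengths [30, 30, 30, 30, 6, 6, 5, 5, 1].
Σ(ℓ_i−1) = 143−9 = 134; sign = (−1)^134 = +1.
(114|143)_J = +1 (Zolotarev's lemma cross-check).

+1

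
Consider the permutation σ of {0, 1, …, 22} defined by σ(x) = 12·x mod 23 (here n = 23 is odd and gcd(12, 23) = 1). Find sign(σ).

Orbit of 13 under x↦12x: [13, 18, 9, 16, 8, 4, 2]… (length divides ord_23(12)).
Cycle lengths of π_12 on ℤ/23ℤ: [11, 11, 1]; 3 cycles in total.
Σ(ℓ_i−1) = 23−3 = 20; sign = (−1)^20 = +1.
Zolotarev: (12|23) = +1, matching the cycle-count sign.

+1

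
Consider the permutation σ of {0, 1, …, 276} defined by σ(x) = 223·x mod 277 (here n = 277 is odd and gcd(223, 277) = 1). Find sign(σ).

Start at x=169: 169 → 15 → 21 → 251 → 19 → 82 → 4 → … (one orbit).
4 cycles of lengths [92, 92, 92, 1].
4 cycles on 277: each ℓ→(−1)^(ℓ−1), product (−1)^273 = -1.
(223|277)_J = -1 (Zolotarev's lemma cross-check).

-1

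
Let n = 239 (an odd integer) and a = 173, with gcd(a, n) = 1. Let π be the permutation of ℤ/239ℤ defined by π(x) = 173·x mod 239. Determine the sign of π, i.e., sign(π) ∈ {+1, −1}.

Trace 95: π^k(95) = [95, 183, 111, 83, 19, 180, 70] for k=0..6.
Cycle type of π: 238 + 1; total 2 cycles.
Σ(ℓ_i−1) = 239−2 = 237; sign = (−1)^237 = -1.
(173|239)_J = -1 (Zolotarev's lemma cross-check).

-1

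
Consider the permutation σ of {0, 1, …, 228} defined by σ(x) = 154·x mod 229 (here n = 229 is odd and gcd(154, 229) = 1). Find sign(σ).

+1

Start at x=46: 46 → 214 → 209 → 126 → 168 → 224 → 146 → … (one orbit).
The orbit structure of x ↦ 154x mod 229: 3 orbits of sizes [114, 114, 1].
sign(π) = (−1)^{n − #cycles} = (−1)^{229−3} = (−1)^226 = +1.
(154|229)_J = +1 (Zolotarev's lemma cross-check).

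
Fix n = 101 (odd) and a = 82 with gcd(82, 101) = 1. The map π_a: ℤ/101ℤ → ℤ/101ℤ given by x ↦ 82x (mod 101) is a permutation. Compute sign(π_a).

+1

Orbit of 33 under x↦82x: [33, 80, 96, 95, 13, 56, 47]… (length divides ord_101(82)).
Cycle lengths of π_82 on ℤ/101ℤ: [50, 50, 1]; 3 cycles in total.
Σ(ℓ_i−1) = 101−3 = 98; sign = (−1)^98 = +1.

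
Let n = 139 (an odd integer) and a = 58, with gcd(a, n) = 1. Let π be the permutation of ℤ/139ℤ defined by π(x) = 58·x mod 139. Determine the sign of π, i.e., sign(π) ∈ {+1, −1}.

Orbit of 64 under x↦58x: [64, 98, 124, 103, 136, 104, 55]… (length divides ord_139(58)).
The orbit structure of x ↦ 58x mod 139: 2 orbits of sizes [138, 1].
sign(π) = (−1)^{n − #cycles} = (−1)^{139−2} = (−1)^137 = -1.
The Jacobi symbol (58|139) = -1 (Zolotarev) agrees.

-1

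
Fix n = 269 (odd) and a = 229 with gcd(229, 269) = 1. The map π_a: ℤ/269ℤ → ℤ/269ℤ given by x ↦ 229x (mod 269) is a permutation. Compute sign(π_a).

-1

Orbit of 20 under x↦229x: [20, 7, 258, 171, 154, 27, 265]… (length divides ord_269(229)).
π_229 has 2 disjoint cycles with lengths [268, 1] on {0,…,268}.
sign(π) = (−1)^{n − #cycles} = (−1)^{269−2} = (−1)^267 = -1.
The Jacobi symbol (229|269) = -1 (Zolotarev) agrees.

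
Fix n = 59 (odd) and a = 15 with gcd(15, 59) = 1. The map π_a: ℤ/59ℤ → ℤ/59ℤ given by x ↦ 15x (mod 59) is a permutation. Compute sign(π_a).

Trace 17: π^k(17) = [17, 19, 49, 27, 51, 57, 29] for k=0..6.
π_15 has 3 disjoint cycles with lengths [29, 29, 1] on {0,…,58}.
With 3 cycles on 59 points, sign = (−1)^{59−3} = +1.

+1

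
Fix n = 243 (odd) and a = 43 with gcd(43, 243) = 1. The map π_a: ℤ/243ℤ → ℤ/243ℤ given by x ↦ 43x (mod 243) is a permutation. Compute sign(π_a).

Orbit of 127 under x↦43x: [127, 115, 85, 10, 187, 22, 217]… (length divides ord_243(43)).
The orbit structure of x ↦ 43x mod 243: 11 orbits of sizes [81, 81, 27, 27, 9, 9, 3, 3, 1, 1, 1].
Σ(ℓ_i−1) = 243−11 = 232; sign = (−1)^232 = +1.
(43|243)_J = +1 (Zolotarev's lemma cross-check).

+1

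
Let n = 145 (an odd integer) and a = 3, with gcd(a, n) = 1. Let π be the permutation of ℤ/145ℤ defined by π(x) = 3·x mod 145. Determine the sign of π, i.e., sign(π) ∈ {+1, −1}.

Trace 98: π^k(98) = [98, 4, 12, 36, 108, 34, 102] for k=0..6.
Decompose π into cycles: lengths [28, 28, 28, 28, 28, 4, 1] (7 cycles, including the fixed point 0).
With 7 cycles on 145 points, sign = (−1)^{145−7} = +1.
Check: (3/145) = +1 by Zolotarev.

+1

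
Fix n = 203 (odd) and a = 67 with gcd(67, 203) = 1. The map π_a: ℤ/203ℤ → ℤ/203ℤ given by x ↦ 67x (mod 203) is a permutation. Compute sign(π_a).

+1

Start at x=4: 4 → 65 → 92 → 74 → 86 → 78 → 151 → … (one orbit).
Decompose π into cycles: lengths [42, 42, 42, 42, 14, 14, 3, 3, 1] (9 cycles, including the fixed point 0).
n − c = 203 − 9 = 194; sign = (−1)^194 = +1.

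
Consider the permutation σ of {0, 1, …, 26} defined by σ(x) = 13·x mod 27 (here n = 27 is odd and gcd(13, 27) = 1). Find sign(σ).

+1

Trace 19: π^k(19) = [19, 4, 25, 1, 13, 7, 10] for k=0..6.
Cycle type of π: 9×2 + 3×2 + 1×3; total 7 cycles.
sign(π) = (−1)^{n − #cycles} = (−1)^{27−7} = (−1)^20 = +1.
(13|27)_J = +1 (Zolotarev's lemma cross-check).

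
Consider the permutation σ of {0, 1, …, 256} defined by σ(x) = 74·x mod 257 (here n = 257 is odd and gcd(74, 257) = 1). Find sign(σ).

-1

Trace 115: π^k(115) = [115, 29, 90, 235, 171, 61, 145] for k=0..6.
Cycle lengths of π_74 on ℤ/257ℤ: [256, 1]; 2 cycles in total.
sign(π) = (−1)^{n − #cycles} = (−1)^{257−2} = (−1)^255 = -1.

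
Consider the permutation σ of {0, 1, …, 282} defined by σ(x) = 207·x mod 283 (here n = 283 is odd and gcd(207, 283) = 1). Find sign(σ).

+1

Orbit of 151 under x↦207x: [151, 127, 253, 16, 199, 158, 161]… (length divides ord_283(207)).
Decompose π into cycles: lengths [47, 47, 47, 47, 47, 47, 1] (7 cycles, including the fixed point 0).
283 − 7 = 276 transpositions; sign(π) = (−1)^276 = +1.
The Jacobi symbol (207|283) = +1 (Zolotarev) agrees.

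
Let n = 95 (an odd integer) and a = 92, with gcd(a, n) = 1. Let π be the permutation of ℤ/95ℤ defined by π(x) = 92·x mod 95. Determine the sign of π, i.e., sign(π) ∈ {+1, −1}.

Start at x=62: 62 → 4 → 83 → 36 → 82 → 39 → 73 → … (one orbit).
Decompose π into cycles: lengths [36, 36, 9, 9, 4, 1] (6 cycles, including the fixed point 0).
6 cycles on 95: each ℓ→(−1)^(ℓ−1), product (−1)^89 = -1.

-1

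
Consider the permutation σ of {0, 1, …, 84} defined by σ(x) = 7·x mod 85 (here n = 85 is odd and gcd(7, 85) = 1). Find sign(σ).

+1

Orbit of 7 under x↦7x: [7, 49, 3, 21, 62, 9, 63]… (length divides ord_85(7)).
The orbit structure of x ↦ 7x mod 85: 7 orbits of sizes [16, 16, 16, 16, 16, 4, 1].
Σ(ℓ_i−1) = 85−7 = 78; sign = (−1)^78 = +1.
Zolotarev: (7|85) = +1, matching the cycle-count sign.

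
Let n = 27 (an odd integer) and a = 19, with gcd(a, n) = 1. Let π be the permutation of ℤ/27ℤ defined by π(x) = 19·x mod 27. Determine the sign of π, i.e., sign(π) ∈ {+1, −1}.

+1

Trace 10: π^k(10) = [10, 1, 19] for k=0..2.
Decompose π into cycles: lengths [3, 3, 3, 3, 3, 3, 1, 1, 1, 1, 1, 1, 1, 1, 1] (15 cycles, including the fixed point 0).
Σ(ℓ_i−1) = 27−15 = 12; sign = (−1)^12 = +1.
Zolotarev: (19|27) = +1, matching the cycle-count sign.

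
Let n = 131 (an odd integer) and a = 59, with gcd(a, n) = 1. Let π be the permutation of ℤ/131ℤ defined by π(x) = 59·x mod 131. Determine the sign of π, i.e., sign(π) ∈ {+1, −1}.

+1

Orbit of 49 under x↦59x: [49, 9, 7, 20, 1, 59, 75]… (length divides ord_131(59)).
The orbit structure of x ↦ 59x mod 131: 3 orbits of sizes [65, 65, 1].
sign(π) = (−1)^{n − #cycles} = (−1)^{131−3} = (−1)^128 = +1.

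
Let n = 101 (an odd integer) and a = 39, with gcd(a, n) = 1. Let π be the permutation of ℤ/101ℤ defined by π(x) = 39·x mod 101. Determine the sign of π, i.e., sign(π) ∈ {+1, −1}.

Orbit of 10 under x↦39x: [10, 87, 60, 17, 57, 1, 39]… (length divides ord_101(39)).
Cycle type of π: 20×5 + 1; total 6 cycles.
sign(π) = (−1)^{n − #cycles} = (−1)^{101−6} = (−1)^95 = -1.

-1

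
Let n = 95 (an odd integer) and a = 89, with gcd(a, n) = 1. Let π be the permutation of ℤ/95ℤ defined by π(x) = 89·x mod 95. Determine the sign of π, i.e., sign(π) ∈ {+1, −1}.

Orbit of 59 under x↦89x: [59, 26, 34, 81, 84, 66, 79]… (length divides ord_95(89)).
π_89 has 8 disjoint cycles with lengths [18, 18, 18, 18, 18, 2, 2, 1] on {0,…,94}.
95 − 8 = 87 transpositions; sign(π) = (−1)^87 = -1.
Via Zolotarev, sign(π_{89}) = (89|95) = -1.

-1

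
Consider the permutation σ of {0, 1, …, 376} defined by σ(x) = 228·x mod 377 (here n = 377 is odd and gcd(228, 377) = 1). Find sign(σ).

-1

Orbit of 111 under x↦228x: [111, 49, 239, 204, 141, 103, 110]… (length divides ord_377(228)).
Decompose π into cycles: lengths [84, 84, 84, 84, 12, 7, 7, 7, 7, 1] (10 cycles, including the fixed point 0).
377 − 10 = 367 transpositions; sign(π) = (−1)^367 = -1.
Check: (228/377) = -1 by Zolotarev.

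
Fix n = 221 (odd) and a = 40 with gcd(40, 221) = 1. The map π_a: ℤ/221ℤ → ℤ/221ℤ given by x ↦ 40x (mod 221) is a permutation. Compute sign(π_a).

Start at x=79: 79 → 66 → 209 → 183 → 27 → 196 → 105 → … (one orbit).
Decompose π into cycles: lengths [16, 16, 16, 16, 16, 16, 16, 16, 16, 16, 16, 16, 16, 1, 1, 1, 1, 1, 1, 1, 1, 1, 1, 1, 1, 1] (26 cycles, including the fixed point 0).
n − c = 221 − 26 = 195; sign = (−1)^195 = -1.
The Jacobi symbol (40|221) = -1 (Zolotarev) agrees.

-1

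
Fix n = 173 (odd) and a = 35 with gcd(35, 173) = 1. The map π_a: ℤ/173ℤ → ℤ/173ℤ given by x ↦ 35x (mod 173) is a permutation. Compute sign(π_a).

+1

Trace 121: π^k(121) = [121, 83, 137, 124, 15, 6, 37] for k=0..6.
Decompose π into cycles: lengths [86, 86, 1] (3 cycles, including the fixed point 0).
With 3 cycles on 173 points, sign = (−1)^{173−3} = +1.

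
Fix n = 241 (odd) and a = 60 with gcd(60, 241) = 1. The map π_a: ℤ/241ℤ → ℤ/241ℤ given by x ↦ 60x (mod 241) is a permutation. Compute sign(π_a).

Trace 16: π^k(16) = [16, 237, 1, 60, 226, 64, 225] for k=0..6.
The orbit structure of x ↦ 60x mod 241: 21 orbits of sizes [12, 12, 12, 12, 12, 12, 12, 12, 12, 12, 12, 12, 12, 12, 12, 12, 12, 12, 12, 12, 1].
21 cycles on 241: each ℓ→(−1)^(ℓ−1), product (−1)^220 = +1.
(60|241)_J = +1 (Zolotarev's lemma cross-check).

+1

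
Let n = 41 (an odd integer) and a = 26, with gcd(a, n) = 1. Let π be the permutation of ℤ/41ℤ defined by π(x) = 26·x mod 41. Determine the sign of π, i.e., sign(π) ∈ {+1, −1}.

Trace 4: π^k(4) = [4, 22, 39, 30, 1, 26, 20] for k=0..6.
Cycle type of π: 40 + 1; total 2 cycles.
sign(π) = (−1)^{n − #cycles} = (−1)^{41−2} = (−1)^39 = -1.

-1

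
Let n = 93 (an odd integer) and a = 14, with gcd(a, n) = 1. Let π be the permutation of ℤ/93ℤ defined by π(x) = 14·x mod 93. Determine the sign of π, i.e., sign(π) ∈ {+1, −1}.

Trace 8: π^k(8) = [8, 19, 80, 4, 56, 40, 2] for k=0..6.
Cycle type of π: 30×2 + 15×2 + 2 + 1; total 6 cycles.
With 6 cycles on 93 points, sign = (−1)^{93−6} = -1.

-1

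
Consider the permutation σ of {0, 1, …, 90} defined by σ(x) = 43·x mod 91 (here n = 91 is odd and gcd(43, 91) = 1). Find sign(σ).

+1

Orbit of 29 under x↦43x: [29, 64, 22, 36, 1, 43]… (length divides ord_91(43)).
π_43 has 21 disjoint cycles with lengths [6, 6, 6, 6, 6, 6, 6, 6, 6, 6, 6, 6, 6, 6, 1, 1, 1, 1, 1, 1, 1] on {0,…,90}.
With 21 cycles on 91 points, sign = (−1)^{91−21} = +1.
(43|91)_J = +1 (Zolotarev's lemma cross-check).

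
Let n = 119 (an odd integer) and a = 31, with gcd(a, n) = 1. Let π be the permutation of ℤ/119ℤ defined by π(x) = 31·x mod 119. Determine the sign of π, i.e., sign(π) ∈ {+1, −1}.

+1

Orbit of 93 under x↦31x: [93, 27, 4, 5, 36, 45, 86]… (length divides ord_119(31)).
Cycle type of π: 48×2 + 16 + 6 + 1; total 5 cycles.
With 5 cycles on 119 points, sign = (−1)^{119−5} = +1.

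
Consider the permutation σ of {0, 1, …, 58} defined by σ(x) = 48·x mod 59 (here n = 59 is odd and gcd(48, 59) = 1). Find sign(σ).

+1

Trace 7: π^k(7) = [7, 41, 21, 5, 4, 15, 12] for k=0..6.
Decompose π into cycles: lengths [29, 29, 1] (3 cycles, including the fixed point 0).
Σ(ℓ_i−1) = 59−3 = 56; sign = (−1)^56 = +1.
(48|59)_J = +1 (Zolotarev's lemma cross-check).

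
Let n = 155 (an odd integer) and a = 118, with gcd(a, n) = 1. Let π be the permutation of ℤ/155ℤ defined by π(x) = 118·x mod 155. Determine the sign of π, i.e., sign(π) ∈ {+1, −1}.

-1

Orbit of 63 under x↦118x: [63, 149, 67, 1, 118, 129, 32]… (length divides ord_155(118)).
Decompose π into cycles: lengths [12, 12, 12, 12, 12, 12, 12, 12, 12, 12, 4, 3, 3, 3, 3, 3, 3, 3, 3, 3, 3, 1] (22 cycles, including the fixed point 0).
n − c = 155 − 22 = 133; sign = (−1)^133 = -1.
(118|155)_J = -1 (Zolotarev's lemma cross-check).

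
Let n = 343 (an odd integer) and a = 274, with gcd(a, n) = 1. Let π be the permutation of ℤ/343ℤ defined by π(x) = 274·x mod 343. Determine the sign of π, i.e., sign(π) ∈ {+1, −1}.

Start at x=190: 190 → 267 → 99 → 29 → 57 → 183 → 64 → … (one orbit).
19 cycles of lengths [49, 49, 49, 49, 49, 49, 7, 7, 7, 7, 7, 7, 1, 1, 1, 1, 1, 1, 1].
n − c = 343 − 19 = 324; sign = (−1)^324 = +1.

+1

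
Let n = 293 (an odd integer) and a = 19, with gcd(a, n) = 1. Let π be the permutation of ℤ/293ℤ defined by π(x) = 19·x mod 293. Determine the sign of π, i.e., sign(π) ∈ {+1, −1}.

Trace 95: π^k(95) = [95, 47, 14, 266, 73, 215, 276] for k=0..6.
Cycle lengths of π_19 on ℤ/293ℤ: [292, 1]; 2 cycles in total.
293 − 2 = 291 transpositions; sign(π) = (−1)^291 = -1.
Zolotarev: (19|293) = -1, matching the cycle-count sign.

-1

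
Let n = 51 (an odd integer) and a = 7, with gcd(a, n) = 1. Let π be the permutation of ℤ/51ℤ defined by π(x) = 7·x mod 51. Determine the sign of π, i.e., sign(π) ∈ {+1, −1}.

-1

Start at x=1: 1 → 7 → 49 → 37 → 4 → 28 → 43 → … (one orbit).
The orbit structure of x ↦ 7x mod 51: 6 orbits of sizes [16, 16, 16, 1, 1, 1].
With 6 cycles on 51 points, sign = (−1)^{51−6} = -1.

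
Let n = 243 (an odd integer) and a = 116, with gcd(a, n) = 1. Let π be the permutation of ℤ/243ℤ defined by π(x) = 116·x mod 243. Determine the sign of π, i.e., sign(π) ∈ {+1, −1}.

Start at x=217: 217 → 143 → 64 → 134 → 235 → 44 → 1 → … (one orbit).
14 cycles of lengths [54, 54, 54, 18, 18, 18, 6, 6, 6, 2, 2, 2, 2, 1].
243 − 14 = 229 transpositions; sign(π) = (−1)^229 = -1.
(116|243)_J = -1 (Zolotarev's lemma cross-check).

-1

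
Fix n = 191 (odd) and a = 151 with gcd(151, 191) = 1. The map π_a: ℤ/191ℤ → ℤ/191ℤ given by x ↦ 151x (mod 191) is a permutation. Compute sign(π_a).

-1

Trace 173: π^k(173) = [173, 147, 41, 79, 87, 149, 152] for k=0..6.
Decompose π into cycles: lengths [190, 1] (2 cycles, including the fixed point 0).
191 − 2 = 189 transpositions; sign(π) = (−1)^189 = -1.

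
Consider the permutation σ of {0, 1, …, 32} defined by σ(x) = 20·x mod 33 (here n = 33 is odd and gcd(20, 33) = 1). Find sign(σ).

-1

Trace 4: π^k(4) = [4, 14, 16, 23, 31, 26, 25] for k=0..6.
π_20 has 6 disjoint cycles with lengths [10, 10, 5, 5, 2, 1] on {0,…,32}.
With 6 cycles on 33 points, sign = (−1)^{33−6} = -1.
The Jacobi symbol (20|33) = -1 (Zolotarev) agrees.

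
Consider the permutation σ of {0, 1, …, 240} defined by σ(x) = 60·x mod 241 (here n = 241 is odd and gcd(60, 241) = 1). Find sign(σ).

+1

Orbit of 177 under x↦60x: [177, 16, 237, 1, 60, 226, 64]… (length divides ord_241(60)).
Cycle type of π: 12×20 + 1; total 21 cycles.
Σ(ℓ_i−1) = 241−21 = 220; sign = (−1)^220 = +1.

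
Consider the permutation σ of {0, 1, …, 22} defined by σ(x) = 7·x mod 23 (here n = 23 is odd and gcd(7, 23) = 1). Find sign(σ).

-1

Orbit of 1 under x↦7x: [1, 7, 3, 21, 9, 17, 4]… (length divides ord_23(7)).
The orbit structure of x ↦ 7x mod 23: 2 orbits of sizes [22, 1].
Σ(ℓ_i−1) = 23−2 = 21; sign = (−1)^21 = -1.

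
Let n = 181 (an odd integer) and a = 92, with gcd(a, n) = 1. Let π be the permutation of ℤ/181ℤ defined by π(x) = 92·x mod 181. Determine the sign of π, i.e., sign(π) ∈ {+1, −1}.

-1

Start at x=120: 120 → 180 → 89 → 43 → 155 → 142 → 32 → … (one orbit).
The orbit structure of x ↦ 92x mod 181: 6 orbits of sizes [36, 36, 36, 36, 36, 1].
6 cycles on 181: each ℓ→(−1)^(ℓ−1), product (−1)^175 = -1.
Zolotarev: (92|181) = -1, matching the cycle-count sign.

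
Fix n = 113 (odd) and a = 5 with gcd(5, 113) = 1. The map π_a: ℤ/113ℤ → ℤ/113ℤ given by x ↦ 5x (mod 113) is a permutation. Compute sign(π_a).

Start at x=52: 52 → 34 → 57 → 59 → 69 → 6 → 30 → … (one orbit).
π_5 has 2 disjoint cycles with lengths [112, 1] on {0,…,112}.
n − c = 113 − 2 = 111; sign = (−1)^111 = -1.
Zolotarev: (5|113) = -1, matching the cycle-count sign.

-1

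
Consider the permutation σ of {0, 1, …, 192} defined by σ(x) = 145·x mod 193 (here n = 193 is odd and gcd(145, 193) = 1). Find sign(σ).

+1

Trace 59: π^k(59) = [59, 63, 64, 16, 4, 1, 145] for k=0..6.
π_145 has 5 disjoint cycles with lengths [48, 48, 48, 48, 1] on {0,…,192}.
sign(π) = (−1)^{n − #cycles} = (−1)^{193−5} = (−1)^188 = +1.
Check: (145/193) = +1 by Zolotarev.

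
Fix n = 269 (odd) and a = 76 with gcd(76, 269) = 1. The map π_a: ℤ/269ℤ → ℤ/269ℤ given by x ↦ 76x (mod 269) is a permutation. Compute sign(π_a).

Start at x=179: 179 → 154 → 137 → 190 → 183 → 189 → 107 → … (one orbit).
The orbit structure of x ↦ 76x mod 269: 2 orbits of sizes [268, 1].
With 2 cycles on 269 points, sign = (−1)^{269−2} = -1.

-1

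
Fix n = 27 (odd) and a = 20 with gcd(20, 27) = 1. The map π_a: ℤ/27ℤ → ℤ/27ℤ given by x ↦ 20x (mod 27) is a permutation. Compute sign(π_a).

Trace 13: π^k(13) = [13, 17, 16, 23, 1, 20, 22] for k=0..6.
Cycle lengths of π_20 on ℤ/27ℤ: [18, 6, 2, 1]; 4 cycles in total.
With 4 cycles on 27 points, sign = (−1)^{27−4} = -1.

-1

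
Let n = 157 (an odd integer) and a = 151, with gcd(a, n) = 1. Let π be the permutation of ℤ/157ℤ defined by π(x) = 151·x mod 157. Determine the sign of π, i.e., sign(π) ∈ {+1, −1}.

Trace 62: π^k(62) = [62, 99, 34, 110, 125, 35, 104] for k=0..6.
Cycle lengths of π_151 on ℤ/157ℤ: [156, 1]; 2 cycles in total.
n − c = 157 − 2 = 155; sign = (−1)^155 = -1.

-1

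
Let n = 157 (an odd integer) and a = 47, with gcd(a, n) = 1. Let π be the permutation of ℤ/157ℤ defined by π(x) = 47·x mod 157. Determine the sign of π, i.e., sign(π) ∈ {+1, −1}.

Orbit of 11 under x↦47x: [11, 46, 121, 35, 75, 71, 40]… (length divides ord_157(47)).
The orbit structure of x ↦ 47x mod 157: 5 orbits of sizes [39, 39, 39, 39, 1].
sign(π) = (−1)^{n − #cycles} = (−1)^{157−5} = (−1)^152 = +1.

+1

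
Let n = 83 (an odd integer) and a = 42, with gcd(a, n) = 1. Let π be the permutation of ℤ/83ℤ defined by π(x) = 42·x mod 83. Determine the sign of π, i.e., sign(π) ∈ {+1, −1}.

-1

Start at x=71: 71 → 77 → 80 → 40 → 20 → 10 → 5 → … (one orbit).
2 cycles of lengths [82, 1].
sign(π) = (−1)^{n − #cycles} = (−1)^{83−2} = (−1)^81 = -1.
Via Zolotarev, sign(π_{42}) = (42|83) = -1.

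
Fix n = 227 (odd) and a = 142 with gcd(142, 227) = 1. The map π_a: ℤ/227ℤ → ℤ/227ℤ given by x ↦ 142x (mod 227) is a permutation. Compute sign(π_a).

Trace 51: π^k(51) = [51, 205, 54, 177, 164, 134, 187] for k=0..6.
π_142 has 2 disjoint cycles with lengths [226, 1] on {0,…,226}.
227 − 2 = 225 transpositions; sign(π) = (−1)^225 = -1.
Zolotarev: (142|227) = -1, matching the cycle-count sign.

-1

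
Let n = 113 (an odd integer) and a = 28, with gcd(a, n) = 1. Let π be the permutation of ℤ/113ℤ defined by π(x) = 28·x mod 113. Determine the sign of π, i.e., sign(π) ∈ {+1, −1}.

+1

Start at x=16: 16 → 109 → 1 → 28 → 106 → 30 → 49 → 16 (one orbit).
The orbit structure of x ↦ 28x mod 113: 17 orbits of sizes [7, 7, 7, 7, 7, 7, 7, 7, 7, 7, 7, 7, 7, 7, 7, 7, 1].
Σ(ℓ_i−1) = 113−17 = 96; sign = (−1)^96 = +1.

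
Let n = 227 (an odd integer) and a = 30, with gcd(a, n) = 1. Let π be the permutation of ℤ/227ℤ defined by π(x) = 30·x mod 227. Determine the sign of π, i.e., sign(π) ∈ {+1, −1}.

Orbit of 3 under x↦30x: [3, 90, 203, 188, 192, 85, 53]… (length divides ord_227(30)).
Decompose π into cycles: lengths [113, 113, 1] (3 cycles, including the fixed point 0).
With 3 cycles on 227 points, sign = (−1)^{227−3} = +1.

+1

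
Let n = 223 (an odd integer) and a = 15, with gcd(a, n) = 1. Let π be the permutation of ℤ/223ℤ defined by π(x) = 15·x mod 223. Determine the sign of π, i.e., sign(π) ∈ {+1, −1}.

Start at x=169: 169 → 82 → 115 → 164 → 7 → 105 → 14 → … (one orbit).
The orbit structure of x ↦ 15x mod 223: 7 orbits of sizes [37, 37, 37, 37, 37, 37, 1].
223 − 7 = 216 transpositions; sign(π) = (−1)^216 = +1.
The Jacobi symbol (15|223) = +1 (Zolotarev) agrees.

+1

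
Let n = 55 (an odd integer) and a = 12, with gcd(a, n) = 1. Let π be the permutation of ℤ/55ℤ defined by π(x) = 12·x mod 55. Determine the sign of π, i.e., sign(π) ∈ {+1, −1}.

Orbit of 23 under x↦12x: [23, 1, 12, 34]… (length divides ord_55(12)).
Decompose π into cycles: lengths [4, 4, 4, 4, 4, 4, 4, 4, 4, 4, 4, 1, 1, 1, 1, 1, 1, 1, 1, 1, 1, 1] (22 cycles, including the fixed point 0).
With 22 cycles on 55 points, sign = (−1)^{55−22} = -1.

-1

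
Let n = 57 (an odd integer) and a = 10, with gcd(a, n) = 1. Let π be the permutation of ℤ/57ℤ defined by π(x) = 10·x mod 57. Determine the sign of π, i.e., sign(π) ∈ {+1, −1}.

Trace 1: π^k(1) = [1, 10, 43, 31, 25, 22, 49] for k=0..6.
Cycle lengths of π_10 on ℤ/57ℤ: [18, 18, 18, 1, 1, 1]; 6 cycles in total.
57 − 6 = 51 transpositions; sign(π) = (−1)^51 = -1.
Via Zolotarev, sign(π_{10}) = (10|57) = -1.

-1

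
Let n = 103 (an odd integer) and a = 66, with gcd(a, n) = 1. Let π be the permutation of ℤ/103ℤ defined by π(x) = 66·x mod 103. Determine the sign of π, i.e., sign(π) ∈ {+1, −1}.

+1

Orbit of 23 under x↦66x: [23, 76, 72, 14, 100, 8, 13]… (length divides ord_103(66)).
Decompose π into cycles: lengths [17, 17, 17, 17, 17, 17, 1] (7 cycles, including the fixed point 0).
Σ(ℓ_i−1) = 103−7 = 96; sign = (−1)^96 = +1.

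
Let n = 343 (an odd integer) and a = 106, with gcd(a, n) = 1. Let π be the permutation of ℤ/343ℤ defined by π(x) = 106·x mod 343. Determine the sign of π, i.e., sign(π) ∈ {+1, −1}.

+1

Start at x=92: 92 → 148 → 253 → 64 → 267 → 176 → 134 → … (one orbit).
19 cycles of lengths [49, 49, 49, 49, 49, 49, 7, 7, 7, 7, 7, 7, 1, 1, 1, 1, 1, 1, 1].
sign(π) = (−1)^{n − #cycles} = (−1)^{343−19} = (−1)^324 = +1.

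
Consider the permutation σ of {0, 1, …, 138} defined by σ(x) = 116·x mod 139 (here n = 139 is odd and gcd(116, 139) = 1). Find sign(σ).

Start at x=100: 100 → 63 → 80 → 106 → 64 → 57 → 79 → … (one orbit).
Cycle lengths of π_116 on ℤ/139ℤ: [23, 23, 23, 23, 23, 23, 1]; 7 cycles in total.
7 cycles on 139: each ℓ→(−1)^(ℓ−1), product (−1)^132 = +1.

+1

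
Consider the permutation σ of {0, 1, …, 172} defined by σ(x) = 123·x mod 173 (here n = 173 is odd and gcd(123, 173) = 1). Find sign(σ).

-1

Orbit of 91 under x↦123x: [91, 121, 5, 96, 44, 49, 145]… (length divides ord_173(123)).
Decompose π into cycles: lengths [172, 1] (2 cycles, including the fixed point 0).
Σ(ℓ_i−1) = 173−2 = 171; sign = (−1)^171 = -1.
Zolotarev: (123|173) = -1, matching the cycle-count sign.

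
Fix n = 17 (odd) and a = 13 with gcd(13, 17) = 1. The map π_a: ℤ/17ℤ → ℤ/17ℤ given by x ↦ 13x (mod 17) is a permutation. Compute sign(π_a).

Orbit of 13 under x↦13x: [13, 16, 4, 1]… (length divides ord_17(13)).
Cycle type of π: 4×4 + 1; total 5 cycles.
With 5 cycles on 17 points, sign = (−1)^{17−5} = +1.
The Jacobi symbol (13|17) = +1 (Zolotarev) agrees.

+1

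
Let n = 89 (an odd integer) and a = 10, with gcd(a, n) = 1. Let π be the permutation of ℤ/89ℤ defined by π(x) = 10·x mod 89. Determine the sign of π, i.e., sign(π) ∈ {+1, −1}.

Orbit of 73 under x↦10x: [73, 18, 2, 20, 22, 42, 64]… (length divides ord_89(10)).
Decompose π into cycles: lengths [44, 44, 1] (3 cycles, including the fixed point 0).
Σ(ℓ_i−1) = 89−3 = 86; sign = (−1)^86 = +1.
The Jacobi symbol (10|89) = +1 (Zolotarev) agrees.

+1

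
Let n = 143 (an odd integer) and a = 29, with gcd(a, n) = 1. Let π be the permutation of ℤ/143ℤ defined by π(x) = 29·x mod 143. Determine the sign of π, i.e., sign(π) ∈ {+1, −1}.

Orbit of 131 under x↦29x: [131, 81, 61, 53, 107, 100, 40]… (length divides ord_143(29)).
Cycle type of π: 30×4 + 10 + 3×4 + 1; total 10 cycles.
143 − 10 = 133 transpositions; sign(π) = (−1)^133 = -1.

-1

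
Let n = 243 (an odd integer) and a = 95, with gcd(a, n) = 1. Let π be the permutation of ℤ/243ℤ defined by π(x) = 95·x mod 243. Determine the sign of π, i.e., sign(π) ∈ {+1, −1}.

Orbit of 149 under x↦95x: [149, 61, 206, 130, 200, 46, 239]… (length divides ord_243(95)).
6 cycles of lengths [162, 54, 18, 6, 2, 1].
n − c = 243 − 6 = 237; sign = (−1)^237 = -1.
Check: (95/243) = -1 by Zolotarev.

-1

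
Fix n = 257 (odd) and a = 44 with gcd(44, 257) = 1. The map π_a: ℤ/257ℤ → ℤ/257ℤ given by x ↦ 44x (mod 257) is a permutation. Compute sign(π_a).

+1

Start at x=23: 23 → 241 → 67 → 121 → 184 → 129 → 22 → … (one orbit).
The orbit structure of x ↦ 44x mod 257: 5 orbits of sizes [64, 64, 64, 64, 1].
With 5 cycles on 257 points, sign = (−1)^{257−5} = +1.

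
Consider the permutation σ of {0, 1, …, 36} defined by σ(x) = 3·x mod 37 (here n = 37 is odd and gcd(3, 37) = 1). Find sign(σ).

+1

Start at x=3: 3 → 9 → 27 → 7 → 21 → 26 → 4 → … (one orbit).
The orbit structure of x ↦ 3x mod 37: 3 orbits of sizes [18, 18, 1].
3 cycles on 37: each ℓ→(−1)^(ℓ−1), product (−1)^34 = +1.
Check: (3/37) = +1 by Zolotarev.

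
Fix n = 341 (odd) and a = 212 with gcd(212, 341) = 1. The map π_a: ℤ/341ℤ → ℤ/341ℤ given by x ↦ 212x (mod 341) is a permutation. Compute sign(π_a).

Orbit of 218 under x↦212x: [218, 181, 180, 309, 36, 130, 280]… (length divides ord_341(212)).
π_212 has 18 disjoint cycles with lengths [30, 30, 30, 30, 30, 30, 30, 30, 30, 30, 6, 6, 6, 6, 6, 5, 5, 1] on {0,…,340}.
n − c = 341 − 18 = 323; sign = (−1)^323 = -1.
The Jacobi symbol (212|341) = -1 (Zolotarev) agrees.

-1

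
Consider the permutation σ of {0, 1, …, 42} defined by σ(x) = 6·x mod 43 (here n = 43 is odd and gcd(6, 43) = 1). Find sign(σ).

+1

Orbit of 1 under x↦6x: [1, 6, 36]… (length divides ord_43(6)).
15 cycles of lengths [3, 3, 3, 3, 3, 3, 3, 3, 3, 3, 3, 3, 3, 3, 1].
15 cycles on 43: each ℓ→(−1)^(ℓ−1), product (−1)^28 = +1.
The Jacobi symbol (6|43) = +1 (Zolotarev) agrees.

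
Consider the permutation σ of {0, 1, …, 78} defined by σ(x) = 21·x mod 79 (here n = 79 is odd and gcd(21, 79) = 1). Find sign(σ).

Start at x=38: 38 → 8 → 10 → 52 → 65 → 22 → 67 → … (one orbit).
The orbit structure of x ↦ 21x mod 79: 7 orbits of sizes [13, 13, 13, 13, 13, 13, 1].
With 7 cycles on 79 points, sign = (−1)^{79−7} = +1.
Check: (21/79) = +1 by Zolotarev.

+1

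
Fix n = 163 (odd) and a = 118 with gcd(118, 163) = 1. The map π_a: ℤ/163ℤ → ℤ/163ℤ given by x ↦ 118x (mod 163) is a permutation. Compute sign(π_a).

+1

Start at x=160: 160 → 135 → 119 → 24 → 61 → 26 → 134 → … (one orbit).
Decompose π into cycles: lengths [81, 81, 1] (3 cycles, including the fixed point 0).
3 cycles on 163: each ℓ→(−1)^(ℓ−1), product (−1)^160 = +1.
The Jacobi symbol (118|163) = +1 (Zolotarev) agrees.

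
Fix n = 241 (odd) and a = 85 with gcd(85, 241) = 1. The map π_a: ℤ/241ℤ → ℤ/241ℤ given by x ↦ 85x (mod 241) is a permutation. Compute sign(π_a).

-1

Trace 26: π^k(26) = [26, 41, 111, 36, 168, 61, 124] for k=0..6.
The orbit structure of x ↦ 85x mod 241: 4 orbits of sizes [80, 80, 80, 1].
Σ(ℓ_i−1) = 241−4 = 237; sign = (−1)^237 = -1.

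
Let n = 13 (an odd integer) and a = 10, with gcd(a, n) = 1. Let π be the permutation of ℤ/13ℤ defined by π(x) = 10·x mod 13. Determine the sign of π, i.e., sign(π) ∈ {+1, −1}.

Start at x=4: 4 → 1 → 10 → 9 → 12 → 3 → 4 (one orbit).
Cycle lengths of π_10 on ℤ/13ℤ: [6, 6, 1]; 3 cycles in total.
n − c = 13 − 3 = 10; sign = (−1)^10 = +1.
Zolotarev: (10|13) = +1, matching the cycle-count sign.

+1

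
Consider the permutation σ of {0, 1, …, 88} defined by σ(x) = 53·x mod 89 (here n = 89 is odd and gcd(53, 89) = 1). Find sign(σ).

+1

Start at x=55: 55 → 67 → 80 → 57 → 84 → 2 → 17 → … (one orbit).
Cycle type of π: 44×2 + 1; total 3 cycles.
n − c = 89 − 3 = 86; sign = (−1)^86 = +1.
(53|89)_J = +1 (Zolotarev's lemma cross-check).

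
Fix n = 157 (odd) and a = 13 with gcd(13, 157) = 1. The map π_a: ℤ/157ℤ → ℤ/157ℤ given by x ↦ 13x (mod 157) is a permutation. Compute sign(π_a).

Trace 1: π^k(1) = [1, 13, 12, 156, 144, 145] for k=0..5.
π_13 has 27 disjoint cycles with lengths [6, 6, 6, 6, 6, 6, 6, 6, 6, 6, 6, 6, 6, 6, 6, 6, 6, 6, 6, 6, 6, 6, 6, 6, 6, 6, 1] on {0,…,156}.
27 cycles on 157: each ℓ→(−1)^(ℓ−1), product (−1)^130 = +1.

+1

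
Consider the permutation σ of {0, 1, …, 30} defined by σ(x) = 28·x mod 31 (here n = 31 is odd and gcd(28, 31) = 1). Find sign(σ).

+1

Trace 4: π^k(4) = [4, 19, 5, 16, 14, 20, 2] for k=0..6.
π_28 has 3 disjoint cycles with lengths [15, 15, 1] on {0,…,30}.
sign(π) = (−1)^{n − #cycles} = (−1)^{31−3} = (−1)^28 = +1.
Zolotarev: (28|31) = +1, matching the cycle-count sign.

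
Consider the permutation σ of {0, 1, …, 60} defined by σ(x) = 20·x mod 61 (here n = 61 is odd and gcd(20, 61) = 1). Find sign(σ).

+1

Start at x=58: 58 → 1 → 20 → 34 → 9 → 58 (one orbit).
π_20 has 13 disjoint cycles with lengths [5, 5, 5, 5, 5, 5, 5, 5, 5, 5, 5, 5, 1] on {0,…,60}.
Σ(ℓ_i−1) = 61−13 = 48; sign = (−1)^48 = +1.
Check: (20/61) = +1 by Zolotarev.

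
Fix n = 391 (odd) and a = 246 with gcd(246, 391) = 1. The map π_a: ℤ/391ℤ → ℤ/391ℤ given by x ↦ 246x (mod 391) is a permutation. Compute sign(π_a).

Start at x=280: 280 → 64 → 104 → 169 → 128 → 208 → 338 → … (one orbit).
9 cycles of lengths [88, 88, 88, 88, 11, 11, 8, 8, 1].
9 cycles on 391: each ℓ→(−1)^(ℓ−1), product (−1)^382 = +1.
Via Zolotarev, sign(π_{246}) = (246|391) = +1.

+1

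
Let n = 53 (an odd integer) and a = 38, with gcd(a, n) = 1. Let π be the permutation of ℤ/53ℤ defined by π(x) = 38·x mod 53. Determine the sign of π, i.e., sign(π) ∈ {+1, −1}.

+1

Orbit of 13 under x↦38x: [13, 17, 10, 9, 24, 11, 47]… (length divides ord_53(38)).
Cycle lengths of π_38 on ℤ/53ℤ: [26, 26, 1]; 3 cycles in total.
53 − 3 = 50 transpositions; sign(π) = (−1)^50 = +1.
Check: (38/53) = +1 by Zolotarev.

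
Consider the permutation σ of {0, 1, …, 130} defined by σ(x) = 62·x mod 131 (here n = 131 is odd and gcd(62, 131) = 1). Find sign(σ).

Trace 80: π^k(80) = [80, 113, 63, 107, 84, 99, 112] for k=0..6.
11 cycles of lengths [13, 13, 13, 13, 13, 13, 13, 13, 13, 13, 1].
11 cycles on 131: each ℓ→(−1)^(ℓ−1), product (−1)^120 = +1.
Zolotarev: (62|131) = +1, matching the cycle-count sign.

+1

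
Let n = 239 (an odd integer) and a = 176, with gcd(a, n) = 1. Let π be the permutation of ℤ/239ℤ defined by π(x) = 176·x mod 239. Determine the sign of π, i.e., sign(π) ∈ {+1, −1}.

Start at x=110: 110 → 1 → 176 → 145 → 186 → 232 → 202 → … (one orbit).
Decompose π into cycles: lengths [119, 119, 1] (3 cycles, including the fixed point 0).
n − c = 239 − 3 = 236; sign = (−1)^236 = +1.
The Jacobi symbol (176|239) = +1 (Zolotarev) agrees.

+1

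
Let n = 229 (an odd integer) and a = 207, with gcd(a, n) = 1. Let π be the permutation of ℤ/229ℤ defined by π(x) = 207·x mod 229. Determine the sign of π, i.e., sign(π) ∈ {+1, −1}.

-1

Orbit of 199 under x↦207x: [199, 202, 136, 214, 101, 68, 107]… (length divides ord_229(207)).
Decompose π into cycles: lengths [76, 76, 76, 1] (4 cycles, including the fixed point 0).
sign(π) = (−1)^{n − #cycles} = (−1)^{229−4} = (−1)^225 = -1.
The Jacobi symbol (207|229) = -1 (Zolotarev) agrees.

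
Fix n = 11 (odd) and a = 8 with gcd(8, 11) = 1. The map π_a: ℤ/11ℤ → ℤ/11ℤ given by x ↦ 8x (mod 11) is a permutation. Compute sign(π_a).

Trace 9: π^k(9) = [9, 6, 4, 10, 3, 2, 5] for k=0..6.
Cycle lengths of π_8 on ℤ/11ℤ: [10, 1]; 2 cycles in total.
11 − 2 = 9 transpositions; sign(π) = (−1)^9 = -1.

-1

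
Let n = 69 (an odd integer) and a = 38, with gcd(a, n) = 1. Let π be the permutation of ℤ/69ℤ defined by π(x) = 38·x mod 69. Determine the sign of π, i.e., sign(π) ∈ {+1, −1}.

+1

Start at x=44: 44 → 16 → 56 → 58 → 65 → 55 → 20 → … (one orbit).
π_38 has 5 disjoint cycles with lengths [22, 22, 22, 2, 1] on {0,…,68}.
n − c = 69 − 5 = 64; sign = (−1)^64 = +1.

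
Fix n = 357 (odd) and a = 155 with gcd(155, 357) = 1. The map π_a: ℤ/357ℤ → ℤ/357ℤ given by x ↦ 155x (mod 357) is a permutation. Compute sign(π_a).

-1

Trace 155: π^k(155) = [155, 106, 8, 169, 134, 64, 281] for k=0..6.
56 cycles of lengths [8, 8, 8, 8, 8, 8, 8, 8, 8, 8, 8, 8, 8, 8, 8, 8, 8, 8, 8, 8, 8, 8, 8, 8, 8, 8, 8, 8, 8, 8, 8, 8, 8, 8, 8, 8, 8, 8, 8, 8, 8, 8, 2, 2, 2, 2, 2, 2, 2, 1, 1, 1, 1, 1, 1, 1].
56 cycles on 357: each ℓ→(−1)^(ℓ−1), product (−1)^301 = -1.
Zolotarev: (155|357) = -1, matching the cycle-count sign.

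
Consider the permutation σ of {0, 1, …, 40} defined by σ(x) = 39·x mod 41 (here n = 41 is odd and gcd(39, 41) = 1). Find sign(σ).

+1

Orbit of 2 under x↦39x: [2, 37, 8, 25, 32, 18, 5]… (length divides ord_41(39)).
π_39 has 3 disjoint cycles with lengths [20, 20, 1] on {0,…,40}.
n − c = 41 − 3 = 38; sign = (−1)^38 = +1.
Zolotarev: (39|41) = +1, matching the cycle-count sign.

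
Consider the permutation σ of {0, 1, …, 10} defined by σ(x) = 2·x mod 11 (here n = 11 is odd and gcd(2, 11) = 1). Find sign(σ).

-1

Start at x=9: 9 → 7 → 3 → 6 → 1 → 2 → 4 → … (one orbit).
The orbit structure of x ↦ 2x mod 11: 2 orbits of sizes [10, 1].
11 − 2 = 9 transpositions; sign(π) = (−1)^9 = -1.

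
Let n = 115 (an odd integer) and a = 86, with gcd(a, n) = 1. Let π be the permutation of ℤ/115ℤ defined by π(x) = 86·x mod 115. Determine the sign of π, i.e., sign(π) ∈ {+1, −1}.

-1

Start at x=91: 91 → 6 → 56 → 101 → 61 → 71 → 11 → … (one orbit).
10 cycles of lengths [22, 22, 22, 22, 22, 1, 1, 1, 1, 1].
115 − 10 = 105 transpositions; sign(π) = (−1)^105 = -1.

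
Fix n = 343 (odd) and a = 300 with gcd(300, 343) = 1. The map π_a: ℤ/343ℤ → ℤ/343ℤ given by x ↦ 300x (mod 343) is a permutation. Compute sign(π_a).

-1

Start at x=230: 230 → 57 → 293 → 92 → 160 → 323 → 174 → … (one orbit).
π_300 has 10 disjoint cycles with lengths [98, 98, 98, 14, 14, 14, 2, 2, 2, 1] on {0,…,342}.
Σ(ℓ_i−1) = 343−10 = 333; sign = (−1)^333 = -1.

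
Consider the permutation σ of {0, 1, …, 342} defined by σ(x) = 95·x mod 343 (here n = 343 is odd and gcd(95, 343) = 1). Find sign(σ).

Orbit of 29 under x↦95x: [29, 11, 16, 148, 340, 58, 22]… (length divides ord_343(95)).
7 cycles of lengths [147, 147, 21, 21, 3, 3, 1].
n − c = 343 − 7 = 336; sign = (−1)^336 = +1.
The Jacobi symbol (95|343) = +1 (Zolotarev) agrees.

+1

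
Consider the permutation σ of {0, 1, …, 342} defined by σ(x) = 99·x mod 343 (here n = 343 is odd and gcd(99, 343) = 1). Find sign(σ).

Trace 148: π^k(148) = [148, 246, 1, 99, 197, 295, 50] for k=0..6.
The orbit structure of x ↦ 99x mod 343: 91 orbits of sizes [7, 7, 7, 7, 7, 7, 7, 7, 7, 7, 7, 7, 7, 7, 7, 7, 7, 7, 7, 7, 7, 7, 7, 7, 7, 7, 7, 7, 7, 7, 7, 7, 7, 7, 7, 7, 7, 7, 7, 7, 7, 7, 1, 1, 1, 1, 1, 1, 1, 1, 1, 1, 1, 1, 1, 1, 1, 1, 1, 1, 1, 1, 1, 1, 1, 1, 1, 1, 1, 1, 1, 1, 1, 1, 1, 1, 1, 1, 1, 1, 1, 1, 1, 1, 1, 1, 1, 1, 1, 1, 1].
sign(π) = (−1)^{n − #cycles} = (−1)^{343−91} = (−1)^252 = +1.

+1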